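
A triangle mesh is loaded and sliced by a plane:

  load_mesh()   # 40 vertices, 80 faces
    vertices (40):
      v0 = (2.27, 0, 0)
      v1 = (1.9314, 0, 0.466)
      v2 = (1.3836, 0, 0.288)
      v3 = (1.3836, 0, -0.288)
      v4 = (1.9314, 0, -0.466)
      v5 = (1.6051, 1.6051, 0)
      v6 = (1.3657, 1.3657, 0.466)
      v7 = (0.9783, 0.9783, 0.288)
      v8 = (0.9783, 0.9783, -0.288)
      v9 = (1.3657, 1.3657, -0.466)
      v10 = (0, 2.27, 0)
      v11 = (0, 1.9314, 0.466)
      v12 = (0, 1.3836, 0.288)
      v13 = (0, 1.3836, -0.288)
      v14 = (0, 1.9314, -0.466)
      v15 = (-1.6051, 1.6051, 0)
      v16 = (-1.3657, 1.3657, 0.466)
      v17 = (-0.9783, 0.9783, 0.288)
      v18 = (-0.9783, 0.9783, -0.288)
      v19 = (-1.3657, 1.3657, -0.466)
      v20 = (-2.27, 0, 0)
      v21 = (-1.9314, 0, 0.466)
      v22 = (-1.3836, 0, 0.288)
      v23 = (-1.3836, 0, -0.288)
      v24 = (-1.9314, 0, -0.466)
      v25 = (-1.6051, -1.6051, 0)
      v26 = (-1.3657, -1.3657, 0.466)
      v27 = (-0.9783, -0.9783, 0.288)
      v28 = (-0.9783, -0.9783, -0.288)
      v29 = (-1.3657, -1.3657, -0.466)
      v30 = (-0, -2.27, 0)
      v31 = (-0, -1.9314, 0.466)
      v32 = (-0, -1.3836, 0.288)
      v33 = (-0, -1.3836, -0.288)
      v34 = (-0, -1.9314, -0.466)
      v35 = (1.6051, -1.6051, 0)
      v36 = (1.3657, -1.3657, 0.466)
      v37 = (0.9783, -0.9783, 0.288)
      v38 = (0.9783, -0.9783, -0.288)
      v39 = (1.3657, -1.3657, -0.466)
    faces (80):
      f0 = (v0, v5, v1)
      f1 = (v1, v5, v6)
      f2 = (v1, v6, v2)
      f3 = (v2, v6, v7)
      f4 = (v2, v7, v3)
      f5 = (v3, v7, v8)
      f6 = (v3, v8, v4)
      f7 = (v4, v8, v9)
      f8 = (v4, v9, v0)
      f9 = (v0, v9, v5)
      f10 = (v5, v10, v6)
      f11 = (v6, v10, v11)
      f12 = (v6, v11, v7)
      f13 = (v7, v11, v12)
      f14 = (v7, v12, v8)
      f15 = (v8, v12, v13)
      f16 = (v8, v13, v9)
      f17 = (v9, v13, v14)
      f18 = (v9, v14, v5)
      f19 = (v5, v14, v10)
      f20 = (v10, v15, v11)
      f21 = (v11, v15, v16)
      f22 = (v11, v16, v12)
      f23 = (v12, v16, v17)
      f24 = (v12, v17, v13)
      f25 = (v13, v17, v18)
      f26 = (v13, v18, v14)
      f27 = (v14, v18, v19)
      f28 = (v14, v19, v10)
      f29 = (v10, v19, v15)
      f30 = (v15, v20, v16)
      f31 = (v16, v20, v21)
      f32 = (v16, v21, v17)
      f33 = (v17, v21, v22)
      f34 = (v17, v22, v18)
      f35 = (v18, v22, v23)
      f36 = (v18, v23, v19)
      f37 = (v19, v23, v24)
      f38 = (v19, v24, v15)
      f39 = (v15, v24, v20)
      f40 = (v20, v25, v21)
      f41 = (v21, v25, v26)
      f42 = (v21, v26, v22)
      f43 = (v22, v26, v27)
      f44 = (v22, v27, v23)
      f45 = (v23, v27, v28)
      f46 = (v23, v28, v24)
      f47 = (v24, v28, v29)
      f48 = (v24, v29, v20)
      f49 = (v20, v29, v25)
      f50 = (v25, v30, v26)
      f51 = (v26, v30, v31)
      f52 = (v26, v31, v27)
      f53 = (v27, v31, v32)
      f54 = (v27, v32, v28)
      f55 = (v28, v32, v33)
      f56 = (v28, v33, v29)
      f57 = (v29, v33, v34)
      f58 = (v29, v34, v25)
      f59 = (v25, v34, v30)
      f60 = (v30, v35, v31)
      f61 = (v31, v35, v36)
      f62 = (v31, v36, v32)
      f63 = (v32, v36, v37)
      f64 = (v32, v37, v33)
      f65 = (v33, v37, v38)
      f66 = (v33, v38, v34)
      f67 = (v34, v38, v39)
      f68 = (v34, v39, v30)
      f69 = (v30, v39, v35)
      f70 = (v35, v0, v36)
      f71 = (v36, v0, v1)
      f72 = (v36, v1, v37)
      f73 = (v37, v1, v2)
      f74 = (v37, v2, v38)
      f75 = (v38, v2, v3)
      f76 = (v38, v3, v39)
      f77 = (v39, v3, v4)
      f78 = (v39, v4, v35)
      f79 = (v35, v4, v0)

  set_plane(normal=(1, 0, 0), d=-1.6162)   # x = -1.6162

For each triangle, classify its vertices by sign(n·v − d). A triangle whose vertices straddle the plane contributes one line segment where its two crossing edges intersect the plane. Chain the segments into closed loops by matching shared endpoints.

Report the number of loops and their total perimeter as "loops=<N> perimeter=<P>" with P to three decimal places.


loops=1 perimeter=6.835

Straddling triangles (14 of 80):
  (v15,v20,v16) [+-+] → (-1.6162, 1.5783, 0)–(-1.6162, 0.987388, 0.336913)  len=0.6802
  (v16,v20,v21) [+--] → (-1.6162, 0.987388, 0.336913)–(-1.6162, 0.760949, 0.466)  len=0.2606
  (v16,v21,v17) [+-+] → (-1.6162, 0.760949, 0.466)–(-1.6162, 0.323534, 0.407134)  len=0.4414
  (v17,v21,v22) [+-+] → (-1.6162, 0.323534, 0.407134)–(-1.6162, 0, 0.36358)  len=0.3265
  (v19,v23,v24) [++-] → (-1.6162, 0, -0.36358)–(-1.6162, 0.760949, -0.466)  len=0.7678
  (v19,v24,v15) [+-+] → (-1.6162, 0.760949, -0.466)–(-1.6162, 1.5505, -0.0158523)  len=0.9089
  (v15,v24,v20) [+--] → (-1.6162, 1.5505, -0.0158523)–(-1.6162, 1.5783, 0)  len=0.0320
  (v20,v25,v21) [-+-] → (-1.6162, -1.5783, 0)–(-1.6162, -1.5505, 0.0158523)  len=0.0320
  (v21,v25,v26) [-++] → (-1.6162, -1.5505, 0.0158523)–(-1.6162, -0.760949, 0.466)  len=0.9089
  (v21,v26,v22) [-++] → (-1.6162, -0.760949, 0.466)–(-1.6162, 0, 0.36358)  len=0.7678
  (v23,v28,v24) [++-] → (-1.6162, -0.323534, -0.407134)–(-1.6162, 0, -0.36358)  len=0.3265
  (v24,v28,v29) [-++] → (-1.6162, -0.323534, -0.407134)–(-1.6162, -0.760949, -0.466)  len=0.4414
  (v24,v29,v20) [-+-] → (-1.6162, -0.760949, -0.466)–(-1.6162, -0.987388, -0.336913)  len=0.2606
  (v20,v29,v25) [-++] → (-1.6162, -0.987388, -0.336913)–(-1.6162, -1.5783, 0)  len=0.6802

Chained into 1 loop(s):
  loop 1: 14 segments, perimeter = 6.8347
Total perimeter = 6.835


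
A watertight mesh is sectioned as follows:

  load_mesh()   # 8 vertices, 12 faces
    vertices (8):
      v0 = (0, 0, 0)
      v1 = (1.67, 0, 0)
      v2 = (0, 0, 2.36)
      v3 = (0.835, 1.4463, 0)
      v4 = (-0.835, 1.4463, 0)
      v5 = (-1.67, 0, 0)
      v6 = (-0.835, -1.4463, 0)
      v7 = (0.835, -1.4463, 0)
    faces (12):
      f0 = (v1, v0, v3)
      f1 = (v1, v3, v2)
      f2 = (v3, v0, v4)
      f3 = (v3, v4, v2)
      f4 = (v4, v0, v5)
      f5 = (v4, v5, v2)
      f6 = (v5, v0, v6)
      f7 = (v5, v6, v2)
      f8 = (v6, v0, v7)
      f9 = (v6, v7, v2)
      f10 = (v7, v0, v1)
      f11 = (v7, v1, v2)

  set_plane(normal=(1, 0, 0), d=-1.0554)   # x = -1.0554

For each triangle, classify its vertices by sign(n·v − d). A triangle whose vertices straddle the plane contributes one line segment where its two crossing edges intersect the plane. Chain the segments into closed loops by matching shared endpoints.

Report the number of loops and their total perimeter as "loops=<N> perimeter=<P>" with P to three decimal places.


Straddling triangles (4 of 12):
  (v4,v0,v5) [++-] → (-1.0554, 0, 0)–(-1.0554, 1.06455, 0)  len=1.0645
  (v4,v5,v2) [+-+] → (-1.0554, 1.06455, 0)–(-1.0554, 0, 0.868537)  len=1.3739
  (v5,v0,v6) [-++] → (-1.0554, 0, 0)–(-1.0554, -1.06455, 0)  len=1.0645
  (v5,v6,v2) [-++] → (-1.0554, -1.06455, 0)–(-1.0554, 0, 0.868537)  len=1.3739

Chained into 1 loop(s):
  loop 1: 4 segments, perimeter = 4.8769
Total perimeter = 4.877

loops=1 perimeter=4.877


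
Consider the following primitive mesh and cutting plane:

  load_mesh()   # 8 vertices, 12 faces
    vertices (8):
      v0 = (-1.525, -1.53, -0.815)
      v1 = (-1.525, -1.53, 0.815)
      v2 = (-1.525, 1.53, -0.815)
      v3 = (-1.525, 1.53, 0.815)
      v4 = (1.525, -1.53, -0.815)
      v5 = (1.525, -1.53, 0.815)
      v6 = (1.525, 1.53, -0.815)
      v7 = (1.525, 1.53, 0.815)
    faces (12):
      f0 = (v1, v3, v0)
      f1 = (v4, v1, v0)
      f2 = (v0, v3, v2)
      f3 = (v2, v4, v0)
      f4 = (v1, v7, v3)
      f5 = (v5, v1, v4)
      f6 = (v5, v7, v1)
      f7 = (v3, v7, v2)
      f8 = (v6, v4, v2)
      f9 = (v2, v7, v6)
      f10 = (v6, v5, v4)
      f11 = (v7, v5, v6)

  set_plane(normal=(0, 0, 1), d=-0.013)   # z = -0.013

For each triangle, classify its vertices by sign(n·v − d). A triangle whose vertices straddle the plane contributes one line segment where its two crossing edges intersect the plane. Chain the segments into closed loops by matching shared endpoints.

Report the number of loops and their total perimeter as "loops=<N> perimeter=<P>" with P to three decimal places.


Straddling triangles (8 of 12):
  (v1,v3,v0) [++-] → (-1.525, -0.0244049, -0.013)–(-1.525, -1.53, -0.013)  len=1.5056
  (v4,v1,v0) [-+-] → (0.0243252, -1.53, -0.013)–(-1.525, -1.53, -0.013)  len=1.5493
  (v0,v3,v2) [-+-] → (-1.525, -0.0244049, -0.013)–(-1.525, 1.53, -0.013)  len=1.5544
  (v5,v1,v4) [++-] → (0.0243252, -1.53, -0.013)–(1.525, -1.53, -0.013)  len=1.5007
  (v3,v7,v2) [++-] → (-0.0243252, 1.53, -0.013)–(-1.525, 1.53, -0.013)  len=1.5007
  (v2,v7,v6) [-+-] → (-0.0243252, 1.53, -0.013)–(1.525, 1.53, -0.013)  len=1.5493
  (v6,v5,v4) [-+-] → (1.525, 0.0244049, -0.013)–(1.525, -1.53, -0.013)  len=1.5544
  (v7,v5,v6) [++-] → (1.525, 0.0244049, -0.013)–(1.525, 1.53, -0.013)  len=1.5056

Chained into 1 loop(s):
  loop 1: 8 segments, perimeter = 12.2200
Total perimeter = 12.220

loops=1 perimeter=12.220


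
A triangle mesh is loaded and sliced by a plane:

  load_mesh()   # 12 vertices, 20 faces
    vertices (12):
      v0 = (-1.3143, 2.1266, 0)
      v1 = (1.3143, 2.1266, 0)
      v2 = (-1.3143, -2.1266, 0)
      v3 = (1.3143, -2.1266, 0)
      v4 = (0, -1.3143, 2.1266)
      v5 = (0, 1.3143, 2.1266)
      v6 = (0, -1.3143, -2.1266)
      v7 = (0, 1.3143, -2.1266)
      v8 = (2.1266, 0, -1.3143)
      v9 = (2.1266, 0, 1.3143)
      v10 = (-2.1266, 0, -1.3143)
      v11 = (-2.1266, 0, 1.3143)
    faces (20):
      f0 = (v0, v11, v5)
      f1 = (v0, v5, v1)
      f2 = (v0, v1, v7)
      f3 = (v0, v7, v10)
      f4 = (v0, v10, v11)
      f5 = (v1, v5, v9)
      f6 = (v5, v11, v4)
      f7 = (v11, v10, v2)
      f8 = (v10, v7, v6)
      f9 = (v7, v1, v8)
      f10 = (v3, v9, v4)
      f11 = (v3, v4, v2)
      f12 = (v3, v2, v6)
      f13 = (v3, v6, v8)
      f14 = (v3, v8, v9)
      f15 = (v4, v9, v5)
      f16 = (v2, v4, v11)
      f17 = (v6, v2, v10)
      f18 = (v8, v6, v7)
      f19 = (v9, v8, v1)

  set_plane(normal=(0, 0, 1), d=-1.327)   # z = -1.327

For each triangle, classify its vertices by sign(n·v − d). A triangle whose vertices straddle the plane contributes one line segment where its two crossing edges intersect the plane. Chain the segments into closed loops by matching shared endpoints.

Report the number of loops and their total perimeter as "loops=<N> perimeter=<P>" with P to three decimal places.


Straddling triangles (8 of 20):
  (v0,v1,v7) [++-] → (0.494176, 1.61972, -1.327)–(-0.494176, 1.61972, -1.327)  len=0.9884
  (v0,v7,v10) [+-+] → (-0.494176, 1.61972, -1.327)–(-2.09335, 0.0205486, -1.327)  len=2.2616
  (v10,v7,v6) [+--] → (-2.09335, 0.0205486, -1.327)–(-2.09335, -0.0205486, -1.327)  len=0.0411
  (v7,v1,v8) [-++] → (0.494176, 1.61972, -1.327)–(2.09335, 0.0205486, -1.327)  len=2.2616
  (v3,v2,v6) [++-] → (-0.494176, -1.61972, -1.327)–(0.494176, -1.61972, -1.327)  len=0.9884
  (v3,v6,v8) [+-+] → (0.494176, -1.61972, -1.327)–(2.09335, -0.0205486, -1.327)  len=2.2616
  (v6,v2,v10) [-++] → (-0.494176, -1.61972, -1.327)–(-2.09335, -0.0205486, -1.327)  len=2.2616
  (v8,v6,v7) [+--] → (2.09335, -0.0205486, -1.327)–(2.09335, 0.0205486, -1.327)  len=0.0411

Chained into 1 loop(s):
  loop 1: 8 segments, perimeter = 11.1052
Total perimeter = 11.105

loops=1 perimeter=11.105


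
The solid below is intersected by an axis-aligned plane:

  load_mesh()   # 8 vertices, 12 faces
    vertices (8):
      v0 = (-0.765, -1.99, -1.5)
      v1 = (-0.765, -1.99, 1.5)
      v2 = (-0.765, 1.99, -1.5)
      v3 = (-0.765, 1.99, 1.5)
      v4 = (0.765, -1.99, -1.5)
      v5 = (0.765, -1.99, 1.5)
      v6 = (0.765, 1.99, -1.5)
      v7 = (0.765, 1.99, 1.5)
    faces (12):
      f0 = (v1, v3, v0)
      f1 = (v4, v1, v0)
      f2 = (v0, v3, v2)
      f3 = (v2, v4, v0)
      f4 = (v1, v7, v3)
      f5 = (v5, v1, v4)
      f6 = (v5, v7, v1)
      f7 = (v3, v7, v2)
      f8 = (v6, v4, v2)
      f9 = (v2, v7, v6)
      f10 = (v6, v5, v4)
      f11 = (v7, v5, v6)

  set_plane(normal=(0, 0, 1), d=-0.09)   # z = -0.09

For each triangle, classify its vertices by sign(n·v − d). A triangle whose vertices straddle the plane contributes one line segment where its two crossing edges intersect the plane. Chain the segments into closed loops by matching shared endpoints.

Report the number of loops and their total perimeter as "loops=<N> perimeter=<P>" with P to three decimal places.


loops=1 perimeter=11.020

Straddling triangles (8 of 12):
  (v1,v3,v0) [++-] → (-0.765, -0.1194, -0.09)–(-0.765, -1.99, -0.09)  len=1.8706
  (v4,v1,v0) [-+-] → (0.0459, -1.99, -0.09)–(-0.765, -1.99, -0.09)  len=0.8109
  (v0,v3,v2) [-+-] → (-0.765, -0.1194, -0.09)–(-0.765, 1.99, -0.09)  len=2.1094
  (v5,v1,v4) [++-] → (0.0459, -1.99, -0.09)–(0.765, -1.99, -0.09)  len=0.7191
  (v3,v7,v2) [++-] → (-0.0459, 1.99, -0.09)–(-0.765, 1.99, -0.09)  len=0.7191
  (v2,v7,v6) [-+-] → (-0.0459, 1.99, -0.09)–(0.765, 1.99, -0.09)  len=0.8109
  (v6,v5,v4) [-+-] → (0.765, 0.1194, -0.09)–(0.765, -1.99, -0.09)  len=2.1094
  (v7,v5,v6) [++-] → (0.765, 0.1194, -0.09)–(0.765, 1.99, -0.09)  len=1.8706

Chained into 1 loop(s):
  loop 1: 8 segments, perimeter = 11.0200
Total perimeter = 11.020


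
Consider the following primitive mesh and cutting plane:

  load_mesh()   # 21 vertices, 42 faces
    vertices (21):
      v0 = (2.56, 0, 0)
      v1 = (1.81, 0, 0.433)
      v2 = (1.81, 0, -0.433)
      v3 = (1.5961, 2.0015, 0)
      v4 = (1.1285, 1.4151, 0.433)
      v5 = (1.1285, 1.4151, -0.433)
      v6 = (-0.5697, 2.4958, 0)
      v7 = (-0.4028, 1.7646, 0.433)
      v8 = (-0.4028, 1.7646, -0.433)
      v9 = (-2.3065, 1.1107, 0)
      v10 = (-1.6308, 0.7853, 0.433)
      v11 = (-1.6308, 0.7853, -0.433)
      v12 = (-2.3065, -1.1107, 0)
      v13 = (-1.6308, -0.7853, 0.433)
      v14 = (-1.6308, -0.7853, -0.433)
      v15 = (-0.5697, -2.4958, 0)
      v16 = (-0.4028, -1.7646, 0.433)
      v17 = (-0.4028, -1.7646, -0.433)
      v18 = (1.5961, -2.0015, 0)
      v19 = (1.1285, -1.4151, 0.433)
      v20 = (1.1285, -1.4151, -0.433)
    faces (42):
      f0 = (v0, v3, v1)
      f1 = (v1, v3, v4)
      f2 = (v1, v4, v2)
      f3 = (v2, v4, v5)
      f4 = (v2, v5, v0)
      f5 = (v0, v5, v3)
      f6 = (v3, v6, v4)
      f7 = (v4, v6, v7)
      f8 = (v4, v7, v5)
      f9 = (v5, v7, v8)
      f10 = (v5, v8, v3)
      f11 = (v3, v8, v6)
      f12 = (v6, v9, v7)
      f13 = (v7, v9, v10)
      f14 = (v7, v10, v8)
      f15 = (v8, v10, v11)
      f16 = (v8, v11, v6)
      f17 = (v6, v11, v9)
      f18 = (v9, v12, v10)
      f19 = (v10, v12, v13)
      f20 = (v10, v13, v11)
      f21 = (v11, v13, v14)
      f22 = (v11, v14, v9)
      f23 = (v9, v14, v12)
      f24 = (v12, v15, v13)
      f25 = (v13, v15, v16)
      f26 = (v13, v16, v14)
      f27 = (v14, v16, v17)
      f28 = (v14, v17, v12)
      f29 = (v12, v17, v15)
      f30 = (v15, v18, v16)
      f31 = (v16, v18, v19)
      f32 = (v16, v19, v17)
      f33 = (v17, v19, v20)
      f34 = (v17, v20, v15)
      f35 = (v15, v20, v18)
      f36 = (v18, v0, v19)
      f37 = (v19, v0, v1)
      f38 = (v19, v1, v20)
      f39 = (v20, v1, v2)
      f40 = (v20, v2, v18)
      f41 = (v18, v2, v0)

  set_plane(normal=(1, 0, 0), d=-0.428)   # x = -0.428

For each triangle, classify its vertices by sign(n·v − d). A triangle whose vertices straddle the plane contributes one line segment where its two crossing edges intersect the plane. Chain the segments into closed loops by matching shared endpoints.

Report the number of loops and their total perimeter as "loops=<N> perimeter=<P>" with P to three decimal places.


Straddling triangles (16 of 42):
  (v3,v6,v4) [+-+] → (-0.428, 2.46346, 0)–(-0.428, 2.40562, 0.0361301)  len=0.0682
  (v4,v6,v7) [+-+] → (-0.428, 2.40562, 0.0361301)–(-0.428, 1.875, 0.367622)  len=0.6257
  (v3,v8,v6) [++-] → (-0.428, 1.875, -0.367622)–(-0.428, 2.46346, 0)  len=0.6938
  (v6,v9,v7) [--+] → (-0.428, 1.75594, 0.427268)–(-0.428, 1.875, 0.367622)  len=0.1332
  (v7,v9,v10) [+--] → (-0.428, 1.75594, 0.427268)–(-0.428, 1.7445, 0.433)  len=0.0128
  (v7,v10,v8) [+-+] → (-0.428, 1.7445, 0.433)–(-0.428, 1.7445, -0.415229)  len=0.8482
  (v8,v10,v11) [+--] → (-0.428, 1.7445, -0.415229)–(-0.428, 1.7445, -0.433)  len=0.0178
  (v8,v11,v6) [+--] → (-0.428, 1.7445, -0.433)–(-0.428, 1.875, -0.367622)  len=0.1460
  (v13,v15,v16) [--+] → (-0.428, -1.875, 0.367622)–(-0.428, -1.7445, 0.433)  len=0.1460
  (v13,v16,v14) [-+-] → (-0.428, -1.7445, 0.433)–(-0.428, -1.7445, 0.415229)  len=0.0178
  (v14,v16,v17) [-++] → (-0.428, -1.7445, 0.415229)–(-0.428, -1.7445, -0.433)  len=0.8482
  (v14,v17,v12) [-+-] → (-0.428, -1.7445, -0.433)–(-0.428, -1.75594, -0.427268)  len=0.0128
  (v12,v17,v15) [-+-] → (-0.428, -1.75594, -0.427268)–(-0.428, -1.875, -0.367622)  len=0.1332
  (v15,v18,v16) [-++] → (-0.428, -2.46346, 0)–(-0.428, -1.875, 0.367622)  len=0.6938
  (v17,v20,v15) [++-] → (-0.428, -2.40562, -0.0361301)–(-0.428, -1.875, -0.367622)  len=0.6257
  (v15,v20,v18) [-++] → (-0.428, -2.40562, -0.0361301)–(-0.428, -2.46346, 0)  len=0.0682

Chained into 2 loop(s):
  loop 1: 8 segments, perimeter = 2.5456
  loop 2: 8 segments, perimeter = 2.5456
Total perimeter = 5.091

loops=2 perimeter=5.091


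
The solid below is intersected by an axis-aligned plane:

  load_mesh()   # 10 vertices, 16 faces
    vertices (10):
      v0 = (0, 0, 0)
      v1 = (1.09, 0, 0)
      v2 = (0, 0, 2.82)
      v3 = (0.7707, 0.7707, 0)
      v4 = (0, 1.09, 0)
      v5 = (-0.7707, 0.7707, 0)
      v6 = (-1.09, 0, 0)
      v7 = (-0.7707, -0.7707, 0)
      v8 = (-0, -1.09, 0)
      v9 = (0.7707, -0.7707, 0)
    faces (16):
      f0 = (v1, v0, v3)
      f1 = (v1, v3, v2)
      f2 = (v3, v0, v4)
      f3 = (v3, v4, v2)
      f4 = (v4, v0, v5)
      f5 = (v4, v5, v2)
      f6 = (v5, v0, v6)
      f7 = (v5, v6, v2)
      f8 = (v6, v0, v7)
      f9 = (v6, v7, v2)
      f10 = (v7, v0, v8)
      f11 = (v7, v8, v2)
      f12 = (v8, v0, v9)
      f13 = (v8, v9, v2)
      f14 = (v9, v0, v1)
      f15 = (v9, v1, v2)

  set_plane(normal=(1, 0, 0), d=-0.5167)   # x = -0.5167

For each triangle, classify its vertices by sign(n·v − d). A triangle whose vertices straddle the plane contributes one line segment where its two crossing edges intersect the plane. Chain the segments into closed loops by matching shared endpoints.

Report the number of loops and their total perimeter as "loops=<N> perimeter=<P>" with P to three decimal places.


Straddling triangles (8 of 16):
  (v4,v0,v5) [++-] → (-0.5167, 0.5167, 0)–(-0.5167, 0.875932, 0)  len=0.3592
  (v4,v5,v2) [+-+] → (-0.5167, 0.875932, 0)–(-0.5167, 0.5167, 0.929389)  len=0.9964
  (v5,v0,v6) [-+-] → (-0.5167, 0.5167, 0)–(-0.5167, 0, 0)  len=0.5167
  (v5,v6,v2) [--+] → (-0.5167, 0, 1.48322)–(-0.5167, 0.5167, 0.929389)  len=0.7574
  (v6,v0,v7) [-+-] → (-0.5167, 0, 0)–(-0.5167, -0.5167, 0)  len=0.5167
  (v6,v7,v2) [--+] → (-0.5167, -0.5167, 0.929389)–(-0.5167, 0, 1.48322)  len=0.7574
  (v7,v0,v8) [-++] → (-0.5167, -0.5167, 0)–(-0.5167, -0.875932, 0)  len=0.3592
  (v7,v8,v2) [-++] → (-0.5167, -0.875932, 0)–(-0.5167, -0.5167, 0.929389)  len=0.9964

Chained into 1 loop(s):
  loop 1: 8 segments, perimeter = 5.2595
Total perimeter = 5.260

loops=1 perimeter=5.260


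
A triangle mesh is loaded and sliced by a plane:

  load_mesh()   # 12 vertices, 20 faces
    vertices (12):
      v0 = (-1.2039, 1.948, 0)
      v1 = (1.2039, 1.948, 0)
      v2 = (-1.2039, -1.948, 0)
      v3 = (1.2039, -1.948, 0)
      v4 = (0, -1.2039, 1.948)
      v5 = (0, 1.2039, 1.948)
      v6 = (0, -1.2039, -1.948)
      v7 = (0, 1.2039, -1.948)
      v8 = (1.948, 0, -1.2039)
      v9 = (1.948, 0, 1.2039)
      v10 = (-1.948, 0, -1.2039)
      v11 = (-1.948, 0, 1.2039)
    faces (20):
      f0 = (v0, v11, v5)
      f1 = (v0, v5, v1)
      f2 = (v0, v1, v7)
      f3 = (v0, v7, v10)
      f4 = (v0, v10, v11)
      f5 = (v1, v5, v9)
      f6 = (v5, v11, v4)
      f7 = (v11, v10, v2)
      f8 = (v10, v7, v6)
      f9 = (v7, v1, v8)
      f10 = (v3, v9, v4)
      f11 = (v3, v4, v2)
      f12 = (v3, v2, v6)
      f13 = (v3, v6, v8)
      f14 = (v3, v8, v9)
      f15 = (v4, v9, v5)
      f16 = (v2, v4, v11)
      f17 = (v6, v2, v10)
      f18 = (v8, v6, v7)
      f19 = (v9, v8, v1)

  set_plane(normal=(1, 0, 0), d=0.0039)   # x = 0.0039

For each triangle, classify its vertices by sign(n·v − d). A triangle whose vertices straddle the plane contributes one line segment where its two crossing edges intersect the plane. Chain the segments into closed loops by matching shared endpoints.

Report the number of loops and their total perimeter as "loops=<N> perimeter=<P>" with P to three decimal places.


loops=1 perimeter=13.147

Straddling triangles (10 of 20):
  (v0,v5,v1) [--+] → (0.0039, 1.20631, 1.94169)–(0.0039, 1.948, 0)  len=2.0785
  (v0,v1,v7) [-+-] → (0.0039, 1.948, 0)–(0.0039, 1.20631, -1.94169)  len=2.0785
  (v1,v5,v9) [+-+] → (0.0039, 1.20631, 1.94169)–(0.0039, 1.20149, 1.94651)  len=0.0068
  (v7,v1,v8) [-++] → (0.0039, 1.20631, -1.94169)–(0.0039, 1.20149, -1.94651)  len=0.0068
  (v3,v9,v4) [++-] → (0.0039, -1.20149, 1.94651)–(0.0039, -1.20631, 1.94169)  len=0.0068
  (v3,v4,v2) [+--] → (0.0039, -1.20631, 1.94169)–(0.0039, -1.948, 0)  len=2.0785
  (v3,v2,v6) [+--] → (0.0039, -1.948, 0)–(0.0039, -1.20631, -1.94169)  len=2.0785
  (v3,v6,v8) [+-+] → (0.0039, -1.20631, -1.94169)–(0.0039, -1.20149, -1.94651)  len=0.0068
  (v4,v9,v5) [-+-] → (0.0039, -1.20149, 1.94651)–(0.0039, 1.20149, 1.94651)  len=2.4030
  (v8,v6,v7) [+--] → (0.0039, -1.20149, -1.94651)–(0.0039, 1.20149, -1.94651)  len=2.4030

Chained into 1 loop(s):
  loop 1: 10 segments, perimeter = 13.1473
Total perimeter = 13.147


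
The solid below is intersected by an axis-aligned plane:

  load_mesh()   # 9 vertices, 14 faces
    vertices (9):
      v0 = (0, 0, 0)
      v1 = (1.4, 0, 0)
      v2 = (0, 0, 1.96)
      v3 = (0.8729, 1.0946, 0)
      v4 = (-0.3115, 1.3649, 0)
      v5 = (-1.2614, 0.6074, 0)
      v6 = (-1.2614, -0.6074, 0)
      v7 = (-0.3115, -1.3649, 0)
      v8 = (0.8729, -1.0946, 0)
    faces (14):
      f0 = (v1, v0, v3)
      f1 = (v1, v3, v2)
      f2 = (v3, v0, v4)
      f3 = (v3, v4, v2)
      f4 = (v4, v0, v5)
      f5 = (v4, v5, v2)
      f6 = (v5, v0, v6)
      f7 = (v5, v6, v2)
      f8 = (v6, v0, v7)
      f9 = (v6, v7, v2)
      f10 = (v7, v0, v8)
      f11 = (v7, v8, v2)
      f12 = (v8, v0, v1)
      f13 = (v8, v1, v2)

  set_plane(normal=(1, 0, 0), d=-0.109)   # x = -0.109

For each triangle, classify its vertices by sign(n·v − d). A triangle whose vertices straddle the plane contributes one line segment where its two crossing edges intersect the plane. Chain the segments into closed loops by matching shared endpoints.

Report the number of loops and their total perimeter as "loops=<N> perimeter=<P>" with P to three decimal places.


Straddling triangles (10 of 14):
  (v3,v0,v4) [++-] → (-0.109, 0.477605, 0)–(-0.109, 1.31869, 0)  len=0.8411
  (v3,v4,v2) [+-+] → (-0.109, 1.31869, 0)–(-0.109, 0.477605, 1.27416)  len=1.5267
  (v4,v0,v5) [-+-] → (-0.109, 0.477605, 0)–(-0.109, 0.0524866, 0)  len=0.4251
  (v4,v5,v2) [--+] → (-0.109, 0.0524866, 1.79063)–(-0.109, 0.477605, 1.27416)  len=0.6689
  (v5,v0,v6) [-+-] → (-0.109, 0.0524866, 0)–(-0.109, -0.0524866, 0)  len=0.1050
  (v5,v6,v2) [--+] → (-0.109, -0.0524866, 1.79063)–(-0.109, 0.0524866, 1.79063)  len=0.1050
  (v6,v0,v7) [-+-] → (-0.109, -0.0524866, 0)–(-0.109, -0.477605, 0)  len=0.4251
  (v6,v7,v2) [--+] → (-0.109, -0.477605, 1.27416)–(-0.109, -0.0524866, 1.79063)  len=0.6689
  (v7,v0,v8) [-++] → (-0.109, -0.477605, 0)–(-0.109, -1.31869, 0)  len=0.8411
  (v7,v8,v2) [-++] → (-0.109, -1.31869, 0)–(-0.109, -0.477605, 1.27416)  len=1.5267

Chained into 1 loop(s):
  loop 1: 10 segments, perimeter = 7.1337
Total perimeter = 7.134

loops=1 perimeter=7.134


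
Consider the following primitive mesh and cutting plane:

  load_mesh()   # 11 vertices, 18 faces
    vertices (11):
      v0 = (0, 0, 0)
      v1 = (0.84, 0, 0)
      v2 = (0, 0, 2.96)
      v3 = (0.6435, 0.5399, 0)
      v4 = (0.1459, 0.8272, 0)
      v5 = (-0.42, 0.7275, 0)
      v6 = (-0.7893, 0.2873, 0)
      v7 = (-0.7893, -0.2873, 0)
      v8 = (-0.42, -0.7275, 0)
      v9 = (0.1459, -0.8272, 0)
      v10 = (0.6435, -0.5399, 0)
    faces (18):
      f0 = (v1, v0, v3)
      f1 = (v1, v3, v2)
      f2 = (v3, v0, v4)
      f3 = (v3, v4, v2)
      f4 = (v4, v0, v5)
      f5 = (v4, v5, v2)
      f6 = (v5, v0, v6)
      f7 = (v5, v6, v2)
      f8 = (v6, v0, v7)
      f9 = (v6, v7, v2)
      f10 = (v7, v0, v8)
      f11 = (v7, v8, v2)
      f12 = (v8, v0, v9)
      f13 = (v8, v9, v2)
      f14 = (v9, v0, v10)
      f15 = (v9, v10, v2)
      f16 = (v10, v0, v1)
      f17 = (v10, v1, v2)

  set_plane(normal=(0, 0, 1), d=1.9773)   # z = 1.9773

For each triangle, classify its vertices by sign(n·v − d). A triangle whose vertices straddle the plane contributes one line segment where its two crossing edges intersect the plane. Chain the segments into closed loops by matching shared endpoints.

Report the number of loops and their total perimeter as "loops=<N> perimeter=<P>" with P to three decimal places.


loops=1 perimeter=1.717

Straddling triangles (9 of 18):
  (v1,v3,v2) [--+] → (0.213638, 0.179243, 1.9773)–(0.278874, 0, 1.9773)  len=0.1907
  (v3,v4,v2) [--+] → (0.0484378, 0.274625, 1.9773)–(0.213638, 0.179243, 1.9773)  len=0.1908
  (v4,v5,v2) [--+] → (-0.139437, 0.241525, 1.9773)–(0.0484378, 0.274625, 1.9773)  len=0.1908
  (v5,v6,v2) [--+] → (-0.262042, 0.0953817, 1.9773)–(-0.139437, 0.241525, 1.9773)  len=0.1908
  (v6,v7,v2) [--+] → (-0.262042, -0.0953817, 1.9773)–(-0.262042, 0.0953817, 1.9773)  len=0.1908
  (v7,v8,v2) [--+] → (-0.139437, -0.241525, 1.9773)–(-0.262042, -0.0953817, 1.9773)  len=0.1908
  (v8,v9,v2) [--+] → (0.0484378, -0.274625, 1.9773)–(-0.139437, -0.241525, 1.9773)  len=0.1908
  (v9,v10,v2) [--+] → (0.213638, -0.179243, 1.9773)–(0.0484378, -0.274625, 1.9773)  len=0.1908
  (v10,v1,v2) [--+] → (0.278874, 0, 1.9773)–(0.213638, -0.179243, 1.9773)  len=0.1907

Chained into 1 loop(s):
  loop 1: 9 segments, perimeter = 1.7168
Total perimeter = 1.717


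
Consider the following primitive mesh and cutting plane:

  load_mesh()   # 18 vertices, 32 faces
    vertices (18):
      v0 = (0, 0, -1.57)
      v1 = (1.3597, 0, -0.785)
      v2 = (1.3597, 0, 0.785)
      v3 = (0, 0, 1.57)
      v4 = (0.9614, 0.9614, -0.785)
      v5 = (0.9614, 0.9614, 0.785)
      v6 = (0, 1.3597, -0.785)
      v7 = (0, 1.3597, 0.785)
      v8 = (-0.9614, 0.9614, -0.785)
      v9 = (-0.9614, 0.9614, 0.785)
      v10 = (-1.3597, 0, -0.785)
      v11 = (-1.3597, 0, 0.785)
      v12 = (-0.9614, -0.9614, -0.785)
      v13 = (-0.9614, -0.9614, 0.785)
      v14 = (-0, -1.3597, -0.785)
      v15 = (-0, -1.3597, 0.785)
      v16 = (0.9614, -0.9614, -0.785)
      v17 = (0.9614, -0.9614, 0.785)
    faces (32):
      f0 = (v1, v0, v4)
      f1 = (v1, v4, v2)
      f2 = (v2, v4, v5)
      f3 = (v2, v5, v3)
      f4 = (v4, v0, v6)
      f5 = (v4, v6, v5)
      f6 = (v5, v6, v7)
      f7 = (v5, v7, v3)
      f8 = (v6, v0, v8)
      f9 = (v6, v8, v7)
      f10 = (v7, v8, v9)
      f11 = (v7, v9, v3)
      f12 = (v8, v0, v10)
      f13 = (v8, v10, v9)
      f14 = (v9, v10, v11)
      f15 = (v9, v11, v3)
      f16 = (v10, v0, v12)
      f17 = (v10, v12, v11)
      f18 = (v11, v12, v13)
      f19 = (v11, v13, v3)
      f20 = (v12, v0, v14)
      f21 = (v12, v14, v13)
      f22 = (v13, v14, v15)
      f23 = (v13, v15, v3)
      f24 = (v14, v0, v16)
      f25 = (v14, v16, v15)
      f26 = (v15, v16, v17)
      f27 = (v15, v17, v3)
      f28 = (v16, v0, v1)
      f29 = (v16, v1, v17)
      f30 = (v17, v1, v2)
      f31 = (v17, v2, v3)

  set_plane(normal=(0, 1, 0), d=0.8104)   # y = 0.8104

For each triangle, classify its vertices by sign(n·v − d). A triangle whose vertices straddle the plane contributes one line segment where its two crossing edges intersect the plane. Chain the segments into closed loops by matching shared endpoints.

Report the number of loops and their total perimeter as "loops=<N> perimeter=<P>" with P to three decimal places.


loops=1 perimeter=7.459

Straddling triangles (12 of 32):
  (v1,v0,v4) [--+] → (0.8104, 0.8104, -0.908294)–(1.02396, 0.8104, -0.785)  len=0.2466
  (v1,v4,v2) [-+-] → (1.02396, 0.8104, -0.785)–(1.02396, 0.8104, -0.538412)  len=0.2466
  (v2,v4,v5) [-++] → (1.02396, 0.8104, -0.538412)–(1.02396, 0.8104, 0.785)  len=1.3234
  (v2,v5,v3) [-+-] → (1.02396, 0.8104, 0.785)–(0.8104, 0.8104, 0.908294)  len=0.2466
  (v4,v0,v6) [+-+] → (0.8104, 0.8104, -0.908294)–(0, 0.8104, -1.10213)  len=0.8333
  (v5,v7,v3) [++-] → (0, 0.8104, 1.10213)–(0.8104, 0.8104, 0.908294)  len=0.8333
  (v6,v0,v8) [+-+] → (0, 0.8104, -1.10213)–(-0.8104, 0.8104, -0.908294)  len=0.8333
  (v7,v9,v3) [++-] → (-0.8104, 0.8104, 0.908294)–(0, 0.8104, 1.10213)  len=0.8333
  (v8,v0,v10) [+--] → (-0.8104, 0.8104, -0.908294)–(-1.02396, 0.8104, -0.785)  len=0.2466
  (v8,v10,v9) [+-+] → (-1.02396, 0.8104, -0.785)–(-1.02396, 0.8104, 0.538412)  len=1.3234
  (v9,v10,v11) [+--] → (-1.02396, 0.8104, 0.538412)–(-1.02396, 0.8104, 0.785)  len=0.2466
  (v9,v11,v3) [+--] → (-1.02396, 0.8104, 0.785)–(-0.8104, 0.8104, 0.908294)  len=0.2466

Chained into 1 loop(s):
  loop 1: 12 segments, perimeter = 7.4594
Total perimeter = 7.459


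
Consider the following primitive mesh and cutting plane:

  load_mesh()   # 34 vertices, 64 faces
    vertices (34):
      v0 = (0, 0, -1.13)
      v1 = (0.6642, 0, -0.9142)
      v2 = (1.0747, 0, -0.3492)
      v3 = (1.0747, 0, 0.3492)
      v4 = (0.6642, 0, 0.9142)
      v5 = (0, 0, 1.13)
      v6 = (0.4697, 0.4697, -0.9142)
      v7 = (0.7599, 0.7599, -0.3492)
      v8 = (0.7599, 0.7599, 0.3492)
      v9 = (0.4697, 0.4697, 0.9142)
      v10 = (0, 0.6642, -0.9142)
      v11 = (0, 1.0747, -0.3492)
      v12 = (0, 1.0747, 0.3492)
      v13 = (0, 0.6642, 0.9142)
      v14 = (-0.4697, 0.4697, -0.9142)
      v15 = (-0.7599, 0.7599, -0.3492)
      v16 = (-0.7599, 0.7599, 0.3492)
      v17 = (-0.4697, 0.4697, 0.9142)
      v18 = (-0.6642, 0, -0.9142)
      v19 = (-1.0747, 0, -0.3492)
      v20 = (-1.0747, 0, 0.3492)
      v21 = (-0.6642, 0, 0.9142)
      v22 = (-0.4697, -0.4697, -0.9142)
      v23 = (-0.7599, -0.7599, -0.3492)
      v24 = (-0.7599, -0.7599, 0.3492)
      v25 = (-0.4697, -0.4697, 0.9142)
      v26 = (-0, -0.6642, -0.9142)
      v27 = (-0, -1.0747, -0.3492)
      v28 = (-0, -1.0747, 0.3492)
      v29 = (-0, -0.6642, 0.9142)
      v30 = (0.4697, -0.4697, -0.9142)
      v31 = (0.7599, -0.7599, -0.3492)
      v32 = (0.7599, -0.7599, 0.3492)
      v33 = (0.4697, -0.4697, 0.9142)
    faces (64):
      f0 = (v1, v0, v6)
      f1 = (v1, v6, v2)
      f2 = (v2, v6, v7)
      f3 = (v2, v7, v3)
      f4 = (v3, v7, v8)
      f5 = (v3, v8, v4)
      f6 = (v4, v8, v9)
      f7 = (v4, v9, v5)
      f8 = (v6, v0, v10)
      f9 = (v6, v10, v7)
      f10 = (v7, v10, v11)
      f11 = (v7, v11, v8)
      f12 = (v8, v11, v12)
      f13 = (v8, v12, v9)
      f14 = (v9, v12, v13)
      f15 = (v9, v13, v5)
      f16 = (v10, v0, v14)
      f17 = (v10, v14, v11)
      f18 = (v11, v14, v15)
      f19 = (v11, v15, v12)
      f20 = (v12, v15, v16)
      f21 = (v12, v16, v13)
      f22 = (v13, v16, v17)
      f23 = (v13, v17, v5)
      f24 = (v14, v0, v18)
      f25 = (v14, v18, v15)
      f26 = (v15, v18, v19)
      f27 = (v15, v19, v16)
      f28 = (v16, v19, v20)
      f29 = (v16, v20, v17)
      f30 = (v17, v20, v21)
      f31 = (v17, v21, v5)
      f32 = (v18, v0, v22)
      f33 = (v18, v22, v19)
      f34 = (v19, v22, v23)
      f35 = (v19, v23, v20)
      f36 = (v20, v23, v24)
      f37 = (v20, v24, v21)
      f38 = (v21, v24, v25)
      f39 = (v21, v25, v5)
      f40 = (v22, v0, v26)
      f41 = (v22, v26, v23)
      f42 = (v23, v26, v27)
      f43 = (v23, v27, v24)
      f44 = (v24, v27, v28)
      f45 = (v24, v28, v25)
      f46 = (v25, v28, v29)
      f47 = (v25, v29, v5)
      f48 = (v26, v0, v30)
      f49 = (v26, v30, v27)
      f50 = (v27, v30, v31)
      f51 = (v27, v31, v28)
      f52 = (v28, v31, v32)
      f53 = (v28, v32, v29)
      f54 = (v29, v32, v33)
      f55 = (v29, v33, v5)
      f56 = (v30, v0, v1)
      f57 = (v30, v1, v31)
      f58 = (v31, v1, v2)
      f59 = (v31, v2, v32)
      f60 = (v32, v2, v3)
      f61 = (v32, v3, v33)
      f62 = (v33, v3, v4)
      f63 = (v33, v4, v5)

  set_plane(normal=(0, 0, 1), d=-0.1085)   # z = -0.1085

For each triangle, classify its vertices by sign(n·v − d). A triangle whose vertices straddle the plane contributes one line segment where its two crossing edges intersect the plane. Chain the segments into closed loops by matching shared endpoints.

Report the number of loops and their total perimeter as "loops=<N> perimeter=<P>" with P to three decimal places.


loops=1 perimeter=6.580

Straddling triangles (16 of 64):
  (v2,v7,v3) [--+] → (0.868394, 0.498004, -0.1085)–(1.0747, 0, -0.1085)  len=0.5390
  (v3,v7,v8) [+-+] → (0.868394, 0.498004, -0.1085)–(0.7599, 0.7599, -0.1085)  len=0.2835
  (v7,v11,v8) [--+] → (0.261896, 0.966206, -0.1085)–(0.7599, 0.7599, -0.1085)  len=0.5390
  (v8,v11,v12) [+-+] → (0.261896, 0.966206, -0.1085)–(0, 1.0747, -0.1085)  len=0.2835
  (v11,v15,v12) [--+] → (-0.498004, 0.868394, -0.1085)–(0, 1.0747, -0.1085)  len=0.5390
  (v12,v15,v16) [+-+] → (-0.498004, 0.868394, -0.1085)–(-0.7599, 0.7599, -0.1085)  len=0.2835
  (v15,v19,v16) [--+] → (-0.966206, 0.261896, -0.1085)–(-0.7599, 0.7599, -0.1085)  len=0.5390
  (v16,v19,v20) [+-+] → (-0.966206, 0.261896, -0.1085)–(-1.0747, 0, -0.1085)  len=0.2835
  (v19,v23,v20) [--+] → (-0.868394, -0.498004, -0.1085)–(-1.0747, 0, -0.1085)  len=0.5390
  (v20,v23,v24) [+-+] → (-0.868394, -0.498004, -0.1085)–(-0.7599, -0.7599, -0.1085)  len=0.2835
  (v23,v27,v24) [--+] → (-0.261896, -0.966206, -0.1085)–(-0.7599, -0.7599, -0.1085)  len=0.5390
  (v24,v27,v28) [+-+] → (-0.261896, -0.966206, -0.1085)–(0, -1.0747, -0.1085)  len=0.2835
  (v27,v31,v28) [--+] → (0.498004, -0.868394, -0.1085)–(0, -1.0747, -0.1085)  len=0.5390
  (v28,v31,v32) [+-+] → (0.498004, -0.868394, -0.1085)–(0.7599, -0.7599, -0.1085)  len=0.2835
  (v31,v2,v32) [--+] → (0.966206, -0.261896, -0.1085)–(0.7599, -0.7599, -0.1085)  len=0.5390
  (v32,v2,v3) [+-+] → (0.966206, -0.261896, -0.1085)–(1.0747, 0, -0.1085)  len=0.2835

Chained into 1 loop(s):
  loop 1: 16 segments, perimeter = 6.5802
Total perimeter = 6.580


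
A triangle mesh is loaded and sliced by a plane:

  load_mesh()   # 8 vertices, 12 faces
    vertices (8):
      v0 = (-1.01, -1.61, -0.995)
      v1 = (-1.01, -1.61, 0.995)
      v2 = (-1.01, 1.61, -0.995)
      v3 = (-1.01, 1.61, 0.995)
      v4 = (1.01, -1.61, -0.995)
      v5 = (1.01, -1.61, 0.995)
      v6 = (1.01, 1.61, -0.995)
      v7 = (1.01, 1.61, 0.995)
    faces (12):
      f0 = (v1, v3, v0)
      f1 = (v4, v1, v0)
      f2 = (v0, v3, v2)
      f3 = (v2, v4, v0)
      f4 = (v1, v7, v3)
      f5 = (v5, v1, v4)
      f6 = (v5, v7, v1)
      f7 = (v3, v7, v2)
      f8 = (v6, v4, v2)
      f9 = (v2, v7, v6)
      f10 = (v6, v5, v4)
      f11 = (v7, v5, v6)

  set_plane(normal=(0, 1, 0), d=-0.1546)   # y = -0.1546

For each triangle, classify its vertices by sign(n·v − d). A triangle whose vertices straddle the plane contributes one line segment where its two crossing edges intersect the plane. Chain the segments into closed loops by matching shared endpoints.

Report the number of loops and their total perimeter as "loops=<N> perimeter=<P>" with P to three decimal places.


loops=1 perimeter=8.020

Straddling triangles (8 of 12):
  (v1,v3,v0) [-+-] → (-1.01, -0.1546, 0.995)–(-1.01, -0.1546, -0.0955447)  len=1.0905
  (v0,v3,v2) [-++] → (-1.01, -0.1546, -0.0955447)–(-1.01, -0.1546, -0.995)  len=0.8995
  (v2,v4,v0) [+--] → (0.0969851, -0.1546, -0.995)–(-1.01, -0.1546, -0.995)  len=1.1070
  (v1,v7,v3) [-++] → (-0.0969851, -0.1546, 0.995)–(-1.01, -0.1546, 0.995)  len=0.9130
  (v5,v7,v1) [-+-] → (1.01, -0.1546, 0.995)–(-0.0969851, -0.1546, 0.995)  len=1.1070
  (v6,v4,v2) [+-+] → (1.01, -0.1546, -0.995)–(0.0969851, -0.1546, -0.995)  len=0.9130
  (v6,v5,v4) [+--] → (1.01, -0.1546, 0.0955447)–(1.01, -0.1546, -0.995)  len=1.0905
  (v7,v5,v6) [+-+] → (1.01, -0.1546, 0.995)–(1.01, -0.1546, 0.0955447)  len=0.8995

Chained into 1 loop(s):
  loop 1: 8 segments, perimeter = 8.0200
Total perimeter = 8.020


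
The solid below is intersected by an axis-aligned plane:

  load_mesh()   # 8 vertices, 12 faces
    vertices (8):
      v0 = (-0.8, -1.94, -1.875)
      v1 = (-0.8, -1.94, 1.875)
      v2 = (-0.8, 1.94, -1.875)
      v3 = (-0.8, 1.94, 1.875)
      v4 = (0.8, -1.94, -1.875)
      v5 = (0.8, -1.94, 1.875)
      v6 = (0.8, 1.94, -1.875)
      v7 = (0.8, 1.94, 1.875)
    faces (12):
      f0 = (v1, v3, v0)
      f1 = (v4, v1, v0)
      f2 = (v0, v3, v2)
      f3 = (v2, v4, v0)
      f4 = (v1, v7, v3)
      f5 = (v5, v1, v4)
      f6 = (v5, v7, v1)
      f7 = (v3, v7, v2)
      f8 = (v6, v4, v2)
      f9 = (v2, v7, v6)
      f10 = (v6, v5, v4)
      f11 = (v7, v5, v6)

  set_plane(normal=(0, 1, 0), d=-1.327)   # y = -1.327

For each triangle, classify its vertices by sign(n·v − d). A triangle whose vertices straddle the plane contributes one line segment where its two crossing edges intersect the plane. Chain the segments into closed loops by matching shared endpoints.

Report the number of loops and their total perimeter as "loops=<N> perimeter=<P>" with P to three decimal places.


loops=1 perimeter=10.700

Straddling triangles (8 of 12):
  (v1,v3,v0) [-+-] → (-0.8, -1.327, 1.875)–(-0.8, -1.327, -1.28254)  len=3.1575
  (v0,v3,v2) [-++] → (-0.8, -1.327, -1.28254)–(-0.8, -1.327, -1.875)  len=0.5925
  (v2,v4,v0) [+--] → (0.547216, -1.327, -1.875)–(-0.8, -1.327, -1.875)  len=1.3472
  (v1,v7,v3) [-++] → (-0.547216, -1.327, 1.875)–(-0.8, -1.327, 1.875)  len=0.2528
  (v5,v7,v1) [-+-] → (0.8, -1.327, 1.875)–(-0.547216, -1.327, 1.875)  len=1.3472
  (v6,v4,v2) [+-+] → (0.8, -1.327, -1.875)–(0.547216, -1.327, -1.875)  len=0.2528
  (v6,v5,v4) [+--] → (0.8, -1.327, 1.28254)–(0.8, -1.327, -1.875)  len=3.1575
  (v7,v5,v6) [+-+] → (0.8, -1.327, 1.875)–(0.8, -1.327, 1.28254)  len=0.5925

Chained into 1 loop(s):
  loop 1: 8 segments, perimeter = 10.7000
Total perimeter = 10.700


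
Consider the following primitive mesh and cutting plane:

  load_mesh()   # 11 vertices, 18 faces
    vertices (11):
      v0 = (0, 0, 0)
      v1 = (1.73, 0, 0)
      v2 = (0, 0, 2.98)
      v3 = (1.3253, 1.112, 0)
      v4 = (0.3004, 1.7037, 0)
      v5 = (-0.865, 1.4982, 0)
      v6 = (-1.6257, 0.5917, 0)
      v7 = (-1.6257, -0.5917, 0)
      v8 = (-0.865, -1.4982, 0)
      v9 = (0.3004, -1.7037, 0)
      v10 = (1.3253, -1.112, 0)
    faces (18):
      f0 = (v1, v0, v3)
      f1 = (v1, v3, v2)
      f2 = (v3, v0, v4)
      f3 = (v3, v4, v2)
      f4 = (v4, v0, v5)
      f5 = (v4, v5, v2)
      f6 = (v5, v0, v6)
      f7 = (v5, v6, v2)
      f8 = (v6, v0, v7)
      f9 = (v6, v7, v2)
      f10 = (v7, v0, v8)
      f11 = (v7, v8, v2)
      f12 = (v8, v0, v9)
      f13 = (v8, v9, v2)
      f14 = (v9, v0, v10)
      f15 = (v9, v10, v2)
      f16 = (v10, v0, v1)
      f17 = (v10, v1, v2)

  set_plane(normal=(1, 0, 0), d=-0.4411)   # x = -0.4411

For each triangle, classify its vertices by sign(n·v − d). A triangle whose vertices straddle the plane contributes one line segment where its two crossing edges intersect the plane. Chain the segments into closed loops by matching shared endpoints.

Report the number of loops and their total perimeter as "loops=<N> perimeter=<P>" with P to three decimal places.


loops=1 perimeter=8.671

Straddling triangles (10 of 18):
  (v4,v0,v5) [++-] → (-0.4411, 0.763995, 0)–(-0.4411, 1.57295, 0)  len=0.8090
  (v4,v5,v2) [+-+] → (-0.4411, 1.57295, 0)–(-0.4411, 0.763995, 1.46037)  len=1.6695
  (v5,v0,v6) [-+-] → (-0.4411, 0.763995, 0)–(-0.4411, 0.160546, 0)  len=0.6034
  (v5,v6,v2) [--+] → (-0.4411, 0.160546, 2.17144)–(-0.4411, 0.763995, 1.46037)  len=0.9326
  (v6,v0,v7) [-+-] → (-0.4411, 0.160546, 0)–(-0.4411, -0.160546, 0)  len=0.3211
  (v6,v7,v2) [--+] → (-0.4411, -0.160546, 2.17144)–(-0.4411, 0.160546, 2.17144)  len=0.3211
  (v7,v0,v8) [-+-] → (-0.4411, -0.160546, 0)–(-0.4411, -0.763995, 0)  len=0.6034
  (v7,v8,v2) [--+] → (-0.4411, -0.763995, 1.46037)–(-0.4411, -0.160546, 2.17144)  len=0.9326
  (v8,v0,v9) [-++] → (-0.4411, -0.763995, 0)–(-0.4411, -1.57295, 0)  len=0.8090
  (v8,v9,v2) [-++] → (-0.4411, -1.57295, 0)–(-0.4411, -0.763995, 1.46037)  len=1.6695

Chained into 1 loop(s):
  loop 1: 10 segments, perimeter = 8.6711
Total perimeter = 8.671
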